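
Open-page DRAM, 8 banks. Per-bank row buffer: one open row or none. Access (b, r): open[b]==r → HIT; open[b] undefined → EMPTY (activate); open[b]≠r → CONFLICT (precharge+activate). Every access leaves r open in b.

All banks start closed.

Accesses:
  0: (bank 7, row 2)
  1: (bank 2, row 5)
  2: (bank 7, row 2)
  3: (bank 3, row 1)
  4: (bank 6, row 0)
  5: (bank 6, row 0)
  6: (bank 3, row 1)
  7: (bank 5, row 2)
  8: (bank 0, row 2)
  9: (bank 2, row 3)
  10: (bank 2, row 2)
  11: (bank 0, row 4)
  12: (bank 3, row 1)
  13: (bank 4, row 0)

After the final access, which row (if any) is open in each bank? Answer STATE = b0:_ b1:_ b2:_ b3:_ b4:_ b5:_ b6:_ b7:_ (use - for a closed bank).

STATE = b0:4 b1:- b2:2 b3:1 b4:0 b5:2 b6:0 b7:2

#0 (7,2) E
#1 (2,5) E
#2 (7,2) H  (was 2)
#3 (3,1) E
#4 (6,0) E
#5 (6,0) H  (was 0)
#6 (3,1) H  (was 1)
#7 (5,2) E
#8 (0,2) E
#9 (2,3) C  (was 5)
#10 (2,2) C  (was 3)
#11 (0,4) C  (was 2)
#12 (3,1) H  (was 1)
#13 (4,0) E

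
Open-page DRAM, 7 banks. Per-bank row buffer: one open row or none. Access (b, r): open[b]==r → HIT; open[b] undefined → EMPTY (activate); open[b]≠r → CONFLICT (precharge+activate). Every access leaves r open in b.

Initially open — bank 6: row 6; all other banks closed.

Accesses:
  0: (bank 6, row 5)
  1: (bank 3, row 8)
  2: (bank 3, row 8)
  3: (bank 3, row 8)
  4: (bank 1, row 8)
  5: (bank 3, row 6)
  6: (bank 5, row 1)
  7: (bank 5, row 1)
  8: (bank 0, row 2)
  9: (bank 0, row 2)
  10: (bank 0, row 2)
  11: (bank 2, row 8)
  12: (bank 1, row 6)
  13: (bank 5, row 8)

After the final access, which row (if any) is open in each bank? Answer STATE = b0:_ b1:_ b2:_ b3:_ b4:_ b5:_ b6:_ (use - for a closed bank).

STATE = b0:2 b1:6 b2:8 b3:6 b4:- b5:8 b6:5

0: bank 6 row 5 — prev 6 → CONFLICT
1: bank 3 row 8 — prev None → EMPTY
2: bank 3 row 8 — prev 8 → HIT
3: bank 3 row 8 — prev 8 → HIT
4: bank 1 row 8 — prev None → EMPTY
5: bank 3 row 6 — prev 8 → CONFLICT
6: bank 5 row 1 — prev None → EMPTY
7: bank 5 row 1 — prev 1 → HIT
8: bank 0 row 2 — prev None → EMPTY
9: bank 0 row 2 — prev 2 → HIT
10: bank 0 row 2 — prev 2 → HIT
11: bank 2 row 8 — prev None → EMPTY
12: bank 1 row 6 — prev 8 → CONFLICT
13: bank 5 row 8 — prev 1 → CONFLICT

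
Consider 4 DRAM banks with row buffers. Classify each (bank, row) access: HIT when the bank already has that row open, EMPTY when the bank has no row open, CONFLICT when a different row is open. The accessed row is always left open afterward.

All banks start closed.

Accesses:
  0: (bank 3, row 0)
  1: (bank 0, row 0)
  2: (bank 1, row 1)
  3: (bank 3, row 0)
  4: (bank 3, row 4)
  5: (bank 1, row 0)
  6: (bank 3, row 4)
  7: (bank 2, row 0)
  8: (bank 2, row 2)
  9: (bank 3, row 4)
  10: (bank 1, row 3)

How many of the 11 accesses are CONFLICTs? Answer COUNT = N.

#0 (3,0) E
#1 (0,0) E
#2 (1,1) E
#3 (3,0) H  (was 0)
#4 (3,4) C  (was 0)
#5 (1,0) C  (was 1)
#6 (3,4) H  (was 4)
#7 (2,0) E
#8 (2,2) C  (was 0)
#9 (3,4) H  (was 4)
#10 (1,3) C  (was 0)

COUNT = 4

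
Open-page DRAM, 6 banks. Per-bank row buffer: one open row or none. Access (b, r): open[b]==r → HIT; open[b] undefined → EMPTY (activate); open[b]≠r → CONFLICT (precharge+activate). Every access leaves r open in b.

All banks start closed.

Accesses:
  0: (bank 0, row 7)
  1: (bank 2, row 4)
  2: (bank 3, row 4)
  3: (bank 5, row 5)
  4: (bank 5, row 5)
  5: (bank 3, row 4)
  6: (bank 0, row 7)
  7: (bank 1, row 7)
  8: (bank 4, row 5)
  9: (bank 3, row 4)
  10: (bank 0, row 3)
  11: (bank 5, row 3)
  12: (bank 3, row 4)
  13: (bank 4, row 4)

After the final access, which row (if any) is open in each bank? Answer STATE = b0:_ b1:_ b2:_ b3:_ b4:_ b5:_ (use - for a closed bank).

  [0] b0 r7: no row ⇒ E
  [1] b2 r4: no row ⇒ E
  [2] b3 r4: no row ⇒ E
  [3] b5 r5: no row ⇒ E
  [4] b5 r5: had r5 ⇒ H
  [5] b3 r4: had r4 ⇒ H
  [6] b0 r7: had r7 ⇒ H
  [7] b1 r7: no row ⇒ E
  [8] b4 r5: no row ⇒ E
  [9] b3 r4: had r4 ⇒ H
  [10] b0 r3: had r7 ⇒ C
  [11] b5 r3: had r5 ⇒ C
  [12] b3 r4: had r4 ⇒ H
  [13] b4 r4: had r5 ⇒ C

STATE = b0:3 b1:7 b2:4 b3:4 b4:4 b5:3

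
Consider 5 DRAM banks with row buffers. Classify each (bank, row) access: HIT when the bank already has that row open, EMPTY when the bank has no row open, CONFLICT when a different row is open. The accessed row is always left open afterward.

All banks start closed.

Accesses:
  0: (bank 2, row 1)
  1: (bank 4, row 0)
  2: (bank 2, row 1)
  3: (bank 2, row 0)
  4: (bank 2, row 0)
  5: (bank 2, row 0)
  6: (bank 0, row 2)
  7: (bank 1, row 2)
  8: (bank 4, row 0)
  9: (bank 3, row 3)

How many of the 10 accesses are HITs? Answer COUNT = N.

0: bank 2 row 1 — prev None → EMPTY
1: bank 4 row 0 — prev None → EMPTY
2: bank 2 row 1 — prev 1 → HIT
3: bank 2 row 0 — prev 1 → CONFLICT
4: bank 2 row 0 — prev 0 → HIT
5: bank 2 row 0 — prev 0 → HIT
6: bank 0 row 2 — prev None → EMPTY
7: bank 1 row 2 — prev None → EMPTY
8: bank 4 row 0 — prev 0 → HIT
9: bank 3 row 3 — prev None → EMPTY

COUNT = 4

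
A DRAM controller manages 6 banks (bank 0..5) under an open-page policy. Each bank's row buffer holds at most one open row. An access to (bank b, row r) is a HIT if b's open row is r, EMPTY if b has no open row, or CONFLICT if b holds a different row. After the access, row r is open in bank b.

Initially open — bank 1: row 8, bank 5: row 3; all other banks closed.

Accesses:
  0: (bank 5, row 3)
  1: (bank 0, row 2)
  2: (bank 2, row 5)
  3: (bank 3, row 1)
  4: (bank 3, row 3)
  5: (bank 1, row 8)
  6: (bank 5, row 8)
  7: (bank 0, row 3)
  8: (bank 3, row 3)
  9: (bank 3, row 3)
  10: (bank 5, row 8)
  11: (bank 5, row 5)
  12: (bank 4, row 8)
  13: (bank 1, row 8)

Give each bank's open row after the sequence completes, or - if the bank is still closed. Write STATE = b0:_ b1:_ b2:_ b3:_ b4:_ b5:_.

#0 (5,3) H  (was 3)
#1 (0,2) E
#2 (2,5) E
#3 (3,1) E
#4 (3,3) C  (was 1)
#5 (1,8) H  (was 8)
#6 (5,8) C  (was 3)
#7 (0,3) C  (was 2)
#8 (3,3) H  (was 3)
#9 (3,3) H  (was 3)
#10 (5,8) H  (was 8)
#11 (5,5) C  (was 8)
#12 (4,8) E
#13 (1,8) H  (was 8)

STATE = b0:3 b1:8 b2:5 b3:3 b4:8 b5:5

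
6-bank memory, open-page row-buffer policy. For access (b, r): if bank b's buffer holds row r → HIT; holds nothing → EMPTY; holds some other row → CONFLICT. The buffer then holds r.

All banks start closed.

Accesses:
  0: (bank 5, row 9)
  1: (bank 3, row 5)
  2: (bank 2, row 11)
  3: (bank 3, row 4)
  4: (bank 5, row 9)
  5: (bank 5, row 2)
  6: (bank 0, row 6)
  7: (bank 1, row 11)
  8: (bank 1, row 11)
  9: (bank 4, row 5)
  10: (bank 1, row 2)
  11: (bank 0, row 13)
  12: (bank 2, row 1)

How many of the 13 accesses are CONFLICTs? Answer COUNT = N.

0: bank 5 row 9 — prev None → EMPTY
1: bank 3 row 5 — prev None → EMPTY
2: bank 2 row 11 — prev None → EMPTY
3: bank 3 row 4 — prev 5 → CONFLICT
4: bank 5 row 9 — prev 9 → HIT
5: bank 5 row 2 — prev 9 → CONFLICT
6: bank 0 row 6 — prev None → EMPTY
7: bank 1 row 11 — prev None → EMPTY
8: bank 1 row 11 — prev 11 → HIT
9: bank 4 row 5 — prev None → EMPTY
10: bank 1 row 2 — prev 11 → CONFLICT
11: bank 0 row 13 — prev 6 → CONFLICT
12: bank 2 row 1 — prev 11 → CONFLICT

COUNT = 5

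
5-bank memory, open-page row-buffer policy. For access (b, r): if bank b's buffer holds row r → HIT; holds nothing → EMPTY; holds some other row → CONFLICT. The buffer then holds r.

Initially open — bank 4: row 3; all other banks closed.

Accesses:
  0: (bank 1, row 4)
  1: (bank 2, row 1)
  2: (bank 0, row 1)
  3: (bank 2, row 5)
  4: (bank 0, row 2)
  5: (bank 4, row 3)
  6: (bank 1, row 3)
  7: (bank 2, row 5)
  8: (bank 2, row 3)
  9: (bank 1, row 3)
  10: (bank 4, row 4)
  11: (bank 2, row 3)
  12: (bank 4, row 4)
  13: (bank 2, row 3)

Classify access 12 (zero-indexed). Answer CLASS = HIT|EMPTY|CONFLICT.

0: bank 1 row 4 — prev None → EMPTY
1: bank 2 row 1 — prev None → EMPTY
2: bank 0 row 1 — prev None → EMPTY
3: bank 2 row 5 — prev 1 → CONFLICT
4: bank 0 row 2 — prev 1 → CONFLICT
5: bank 4 row 3 — prev 3 → HIT
6: bank 1 row 3 — prev 4 → CONFLICT
7: bank 2 row 5 — prev 5 → HIT
8: bank 2 row 3 — prev 5 → CONFLICT
9: bank 1 row 3 — prev 3 → HIT
10: bank 4 row 4 — prev 3 → CONFLICT
11: bank 2 row 3 — prev 3 → HIT
12: bank 4 row 4 — prev 4 → HIT
13: bank 2 row 3 — prev 3 → HIT

CLASS = HIT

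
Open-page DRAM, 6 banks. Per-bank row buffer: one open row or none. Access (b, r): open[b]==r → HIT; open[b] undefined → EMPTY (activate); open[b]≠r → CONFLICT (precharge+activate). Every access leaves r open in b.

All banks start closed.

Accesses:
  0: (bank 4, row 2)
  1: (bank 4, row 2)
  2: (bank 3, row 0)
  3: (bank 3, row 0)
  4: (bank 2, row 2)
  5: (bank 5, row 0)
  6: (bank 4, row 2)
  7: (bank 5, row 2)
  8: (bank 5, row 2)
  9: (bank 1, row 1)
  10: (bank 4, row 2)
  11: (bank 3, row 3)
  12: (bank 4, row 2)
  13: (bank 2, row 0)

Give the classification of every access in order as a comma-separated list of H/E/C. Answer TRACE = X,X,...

0: bank 4 row 2 — prev None → EMPTY
1: bank 4 row 2 — prev 2 → HIT
2: bank 3 row 0 — prev None → EMPTY
3: bank 3 row 0 — prev 0 → HIT
4: bank 2 row 2 — prev None → EMPTY
5: bank 5 row 0 — prev None → EMPTY
6: bank 4 row 2 — prev 2 → HIT
7: bank 5 row 2 — prev 0 → CONFLICT
8: bank 5 row 2 — prev 2 → HIT
9: bank 1 row 1 — prev None → EMPTY
10: bank 4 row 2 — prev 2 → HIT
11: bank 3 row 3 — prev 0 → CONFLICT
12: bank 4 row 2 — prev 2 → HIT
13: bank 2 row 0 — prev 2 → CONFLICT

TRACE = E,H,E,H,E,E,H,C,H,E,H,C,H,C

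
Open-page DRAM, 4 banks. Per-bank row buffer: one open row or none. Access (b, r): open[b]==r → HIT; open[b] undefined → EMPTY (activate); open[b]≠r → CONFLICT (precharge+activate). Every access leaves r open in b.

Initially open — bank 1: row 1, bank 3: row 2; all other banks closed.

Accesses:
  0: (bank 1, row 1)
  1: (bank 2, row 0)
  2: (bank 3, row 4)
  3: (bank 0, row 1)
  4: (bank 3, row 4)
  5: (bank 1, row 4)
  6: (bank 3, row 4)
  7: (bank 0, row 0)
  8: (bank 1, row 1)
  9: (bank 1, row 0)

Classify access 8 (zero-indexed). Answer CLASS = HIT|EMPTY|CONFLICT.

CLASS = CONFLICT

step 0: bank1 1->1 [HIT]
step 1: bank2 None->0 [EMPTY]
step 2: bank3 2->4 [CONFLICT]
step 3: bank0 None->1 [EMPTY]
step 4: bank3 4->4 [HIT]
step 5: bank1 1->4 [CONFLICT]
step 6: bank3 4->4 [HIT]
step 7: bank0 1->0 [CONFLICT]
step 8: bank1 4->1 [CONFLICT]
step 9: bank1 1->0 [CONFLICT]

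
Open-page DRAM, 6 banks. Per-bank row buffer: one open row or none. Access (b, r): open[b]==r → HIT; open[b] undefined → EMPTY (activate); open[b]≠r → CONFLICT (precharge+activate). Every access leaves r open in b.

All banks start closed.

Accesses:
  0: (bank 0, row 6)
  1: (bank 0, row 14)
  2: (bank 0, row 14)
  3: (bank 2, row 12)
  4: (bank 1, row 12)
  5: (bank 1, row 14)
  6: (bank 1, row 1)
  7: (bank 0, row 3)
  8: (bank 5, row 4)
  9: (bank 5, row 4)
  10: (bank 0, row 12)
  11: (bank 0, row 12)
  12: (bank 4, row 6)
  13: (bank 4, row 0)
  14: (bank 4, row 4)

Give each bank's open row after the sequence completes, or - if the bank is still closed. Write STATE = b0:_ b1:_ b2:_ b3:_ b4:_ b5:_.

#0 (0,6) E
#1 (0,14) C  (was 6)
#2 (0,14) H  (was 14)
#3 (2,12) E
#4 (1,12) E
#5 (1,14) C  (was 12)
#6 (1,1) C  (was 14)
#7 (0,3) C  (was 14)
#8 (5,4) E
#9 (5,4) H  (was 4)
#10 (0,12) C  (was 3)
#11 (0,12) H  (was 12)
#12 (4,6) E
#13 (4,0) C  (was 6)
#14 (4,4) C  (was 0)

STATE = b0:12 b1:1 b2:12 b3:- b4:4 b5:4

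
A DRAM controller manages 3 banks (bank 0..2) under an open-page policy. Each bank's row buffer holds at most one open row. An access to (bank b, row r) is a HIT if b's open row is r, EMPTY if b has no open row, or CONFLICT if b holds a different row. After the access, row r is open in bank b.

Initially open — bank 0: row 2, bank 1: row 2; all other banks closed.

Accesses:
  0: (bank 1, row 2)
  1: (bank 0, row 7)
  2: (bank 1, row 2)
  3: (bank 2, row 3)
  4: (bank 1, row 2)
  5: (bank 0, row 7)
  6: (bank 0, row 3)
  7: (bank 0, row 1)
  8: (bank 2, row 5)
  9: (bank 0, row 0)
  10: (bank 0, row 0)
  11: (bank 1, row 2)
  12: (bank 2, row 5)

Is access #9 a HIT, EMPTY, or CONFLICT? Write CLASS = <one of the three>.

#0 (1,2) H  (was 2)
#1 (0,7) C  (was 2)
#2 (1,2) H  (was 2)
#3 (2,3) E
#4 (1,2) H  (was 2)
#5 (0,7) H  (was 7)
#6 (0,3) C  (was 7)
#7 (0,1) C  (was 3)
#8 (2,5) C  (was 3)
#9 (0,0) C  (was 1)
#10 (0,0) H  (was 0)
#11 (1,2) H  (was 2)
#12 (2,5) H  (was 5)

CLASS = CONFLICT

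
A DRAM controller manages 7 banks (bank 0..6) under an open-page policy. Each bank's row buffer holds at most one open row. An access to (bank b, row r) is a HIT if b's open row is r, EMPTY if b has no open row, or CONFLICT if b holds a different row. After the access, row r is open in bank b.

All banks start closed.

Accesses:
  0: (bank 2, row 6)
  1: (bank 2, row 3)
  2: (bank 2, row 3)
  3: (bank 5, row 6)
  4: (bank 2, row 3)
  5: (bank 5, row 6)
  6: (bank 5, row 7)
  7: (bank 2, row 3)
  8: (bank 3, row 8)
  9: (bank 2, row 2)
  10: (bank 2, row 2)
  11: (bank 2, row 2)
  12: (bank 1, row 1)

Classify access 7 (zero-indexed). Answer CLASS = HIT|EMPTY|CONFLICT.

CLASS = HIT

0: bank 2 row 6 — prev None → EMPTY
1: bank 2 row 3 — prev 6 → CONFLICT
2: bank 2 row 3 — prev 3 → HIT
3: bank 5 row 6 — prev None → EMPTY
4: bank 2 row 3 — prev 3 → HIT
5: bank 5 row 6 — prev 6 → HIT
6: bank 5 row 7 — prev 6 → CONFLICT
7: bank 2 row 3 — prev 3 → HIT
8: bank 3 row 8 — prev None → EMPTY
9: bank 2 row 2 — prev 3 → CONFLICT
10: bank 2 row 2 — prev 2 → HIT
11: bank 2 row 2 — prev 2 → HIT
12: bank 1 row 1 — prev None → EMPTY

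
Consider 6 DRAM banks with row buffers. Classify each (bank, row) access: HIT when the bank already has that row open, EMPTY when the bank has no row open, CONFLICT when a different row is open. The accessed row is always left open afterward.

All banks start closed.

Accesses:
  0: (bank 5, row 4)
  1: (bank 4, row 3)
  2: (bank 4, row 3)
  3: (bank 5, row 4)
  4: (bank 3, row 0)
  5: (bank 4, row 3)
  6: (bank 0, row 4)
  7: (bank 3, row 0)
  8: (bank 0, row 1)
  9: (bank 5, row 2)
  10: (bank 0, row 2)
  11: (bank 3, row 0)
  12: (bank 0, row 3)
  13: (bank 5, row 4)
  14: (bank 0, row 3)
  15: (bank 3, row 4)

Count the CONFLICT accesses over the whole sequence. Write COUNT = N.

COUNT = 6

  [0] b5 r4: no row ⇒ E
  [1] b4 r3: no row ⇒ E
  [2] b4 r3: had r3 ⇒ H
  [3] b5 r4: had r4 ⇒ H
  [4] b3 r0: no row ⇒ E
  [5] b4 r3: had r3 ⇒ H
  [6] b0 r4: no row ⇒ E
  [7] b3 r0: had r0 ⇒ H
  [8] b0 r1: had r4 ⇒ C
  [9] b5 r2: had r4 ⇒ C
  [10] b0 r2: had r1 ⇒ C
  [11] b3 r0: had r0 ⇒ H
  [12] b0 r3: had r2 ⇒ C
  [13] b5 r4: had r2 ⇒ C
  [14] b0 r3: had r3 ⇒ H
  [15] b3 r4: had r0 ⇒ C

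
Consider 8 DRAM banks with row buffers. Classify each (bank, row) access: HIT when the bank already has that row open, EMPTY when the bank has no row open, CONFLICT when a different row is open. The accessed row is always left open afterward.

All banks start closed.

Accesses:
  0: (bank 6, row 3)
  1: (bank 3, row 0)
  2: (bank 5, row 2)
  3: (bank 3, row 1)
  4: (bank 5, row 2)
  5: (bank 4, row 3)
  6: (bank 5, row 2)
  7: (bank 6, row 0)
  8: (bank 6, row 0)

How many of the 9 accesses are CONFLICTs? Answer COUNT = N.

step 0: bank6 None->3 [EMPTY]
step 1: bank3 None->0 [EMPTY]
step 2: bank5 None->2 [EMPTY]
step 3: bank3 0->1 [CONFLICT]
step 4: bank5 2->2 [HIT]
step 5: bank4 None->3 [EMPTY]
step 6: bank5 2->2 [HIT]
step 7: bank6 3->0 [CONFLICT]
step 8: bank6 0->0 [HIT]

COUNT = 2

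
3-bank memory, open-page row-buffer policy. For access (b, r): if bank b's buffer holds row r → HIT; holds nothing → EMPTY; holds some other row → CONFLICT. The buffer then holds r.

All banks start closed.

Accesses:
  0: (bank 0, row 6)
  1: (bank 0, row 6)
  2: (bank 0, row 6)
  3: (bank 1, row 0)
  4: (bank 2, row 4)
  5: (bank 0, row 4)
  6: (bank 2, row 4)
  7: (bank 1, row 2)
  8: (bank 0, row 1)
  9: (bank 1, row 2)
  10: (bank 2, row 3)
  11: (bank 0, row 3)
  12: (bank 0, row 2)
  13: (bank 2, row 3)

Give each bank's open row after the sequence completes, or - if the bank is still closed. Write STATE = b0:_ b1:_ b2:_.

step 0: bank0 None->6 [EMPTY]
step 1: bank0 6->6 [HIT]
step 2: bank0 6->6 [HIT]
step 3: bank1 None->0 [EMPTY]
step 4: bank2 None->4 [EMPTY]
step 5: bank0 6->4 [CONFLICT]
step 6: bank2 4->4 [HIT]
step 7: bank1 0->2 [CONFLICT]
step 8: bank0 4->1 [CONFLICT]
step 9: bank1 2->2 [HIT]
step 10: bank2 4->3 [CONFLICT]
step 11: bank0 1->3 [CONFLICT]
step 12: bank0 3->2 [CONFLICT]
step 13: bank2 3->3 [HIT]

STATE = b0:2 b1:2 b2:3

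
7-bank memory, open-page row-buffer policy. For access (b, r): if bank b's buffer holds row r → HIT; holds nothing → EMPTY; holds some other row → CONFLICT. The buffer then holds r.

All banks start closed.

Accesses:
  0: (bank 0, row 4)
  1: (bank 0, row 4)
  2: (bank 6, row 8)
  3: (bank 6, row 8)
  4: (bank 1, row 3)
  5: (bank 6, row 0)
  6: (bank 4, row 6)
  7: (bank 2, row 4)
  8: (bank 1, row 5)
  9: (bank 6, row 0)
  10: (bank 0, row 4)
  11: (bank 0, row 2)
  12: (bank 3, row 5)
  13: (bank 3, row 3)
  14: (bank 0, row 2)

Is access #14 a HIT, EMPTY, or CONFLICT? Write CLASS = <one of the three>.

  [0] b0 r4: no row ⇒ E
  [1] b0 r4: had r4 ⇒ H
  [2] b6 r8: no row ⇒ E
  [3] b6 r8: had r8 ⇒ H
  [4] b1 r3: no row ⇒ E
  [5] b6 r0: had r8 ⇒ C
  [6] b4 r6: no row ⇒ E
  [7] b2 r4: no row ⇒ E
  [8] b1 r5: had r3 ⇒ C
  [9] b6 r0: had r0 ⇒ H
  [10] b0 r4: had r4 ⇒ H
  [11] b0 r2: had r4 ⇒ C
  [12] b3 r5: no row ⇒ E
  [13] b3 r3: had r5 ⇒ C
  [14] b0 r2: had r2 ⇒ H

CLASS = HIT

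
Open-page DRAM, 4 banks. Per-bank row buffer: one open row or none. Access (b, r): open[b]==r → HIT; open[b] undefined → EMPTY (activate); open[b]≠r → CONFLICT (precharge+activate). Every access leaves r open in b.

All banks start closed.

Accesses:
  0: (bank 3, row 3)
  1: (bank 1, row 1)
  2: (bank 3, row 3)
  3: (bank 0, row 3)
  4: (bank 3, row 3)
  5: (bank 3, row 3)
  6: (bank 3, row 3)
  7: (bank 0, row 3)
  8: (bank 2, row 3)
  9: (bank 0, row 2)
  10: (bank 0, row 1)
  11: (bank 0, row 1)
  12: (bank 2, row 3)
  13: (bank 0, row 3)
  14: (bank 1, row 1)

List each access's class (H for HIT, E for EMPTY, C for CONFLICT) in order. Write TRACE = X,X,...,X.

0: bank 3 row 3 — prev None → EMPTY
1: bank 1 row 1 — prev None → EMPTY
2: bank 3 row 3 — prev 3 → HIT
3: bank 0 row 3 — prev None → EMPTY
4: bank 3 row 3 — prev 3 → HIT
5: bank 3 row 3 — prev 3 → HIT
6: bank 3 row 3 — prev 3 → HIT
7: bank 0 row 3 — prev 3 → HIT
8: bank 2 row 3 — prev None → EMPTY
9: bank 0 row 2 — prev 3 → CONFLICT
10: bank 0 row 1 — prev 2 → CONFLICT
11: bank 0 row 1 — prev 1 → HIT
12: bank 2 row 3 — prev 3 → HIT
13: bank 0 row 3 — prev 1 → CONFLICT
14: bank 1 row 1 — prev 1 → HIT

TRACE = E,E,H,E,H,H,H,H,E,C,C,H,H,C,H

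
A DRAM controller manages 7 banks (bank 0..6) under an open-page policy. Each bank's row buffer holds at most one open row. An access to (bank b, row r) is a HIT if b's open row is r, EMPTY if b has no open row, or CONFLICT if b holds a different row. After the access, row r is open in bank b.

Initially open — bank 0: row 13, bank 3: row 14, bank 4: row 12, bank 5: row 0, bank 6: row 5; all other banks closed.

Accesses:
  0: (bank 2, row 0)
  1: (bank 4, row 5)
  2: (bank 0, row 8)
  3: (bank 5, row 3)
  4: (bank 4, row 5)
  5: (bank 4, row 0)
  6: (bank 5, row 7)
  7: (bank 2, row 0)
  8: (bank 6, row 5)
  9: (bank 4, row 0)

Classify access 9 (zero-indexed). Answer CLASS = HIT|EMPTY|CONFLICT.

CLASS = HIT

step 0: bank2 None->0 [EMPTY]
step 1: bank4 12->5 [CONFLICT]
step 2: bank0 13->8 [CONFLICT]
step 3: bank5 0->3 [CONFLICT]
step 4: bank4 5->5 [HIT]
step 5: bank4 5->0 [CONFLICT]
step 6: bank5 3->7 [CONFLICT]
step 7: bank2 0->0 [HIT]
step 8: bank6 5->5 [HIT]
step 9: bank4 0->0 [HIT]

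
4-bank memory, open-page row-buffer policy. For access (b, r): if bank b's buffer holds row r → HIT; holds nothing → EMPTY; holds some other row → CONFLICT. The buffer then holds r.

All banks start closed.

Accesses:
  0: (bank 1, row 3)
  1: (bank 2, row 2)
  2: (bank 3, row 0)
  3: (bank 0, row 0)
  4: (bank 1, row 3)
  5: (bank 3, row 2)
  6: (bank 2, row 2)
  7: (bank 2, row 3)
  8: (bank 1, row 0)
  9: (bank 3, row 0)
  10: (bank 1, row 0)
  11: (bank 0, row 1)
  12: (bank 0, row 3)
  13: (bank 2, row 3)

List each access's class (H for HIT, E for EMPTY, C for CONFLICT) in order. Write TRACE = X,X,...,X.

TRACE = E,E,E,E,H,C,H,C,C,C,H,C,C,H

  [0] b1 r3: no row ⇒ E
  [1] b2 r2: no row ⇒ E
  [2] b3 r0: no row ⇒ E
  [3] b0 r0: no row ⇒ E
  [4] b1 r3: had r3 ⇒ H
  [5] b3 r2: had r0 ⇒ C
  [6] b2 r2: had r2 ⇒ H
  [7] b2 r3: had r2 ⇒ C
  [8] b1 r0: had r3 ⇒ C
  [9] b3 r0: had r2 ⇒ C
  [10] b1 r0: had r0 ⇒ H
  [11] b0 r1: had r0 ⇒ C
  [12] b0 r3: had r1 ⇒ C
  [13] b2 r3: had r3 ⇒ H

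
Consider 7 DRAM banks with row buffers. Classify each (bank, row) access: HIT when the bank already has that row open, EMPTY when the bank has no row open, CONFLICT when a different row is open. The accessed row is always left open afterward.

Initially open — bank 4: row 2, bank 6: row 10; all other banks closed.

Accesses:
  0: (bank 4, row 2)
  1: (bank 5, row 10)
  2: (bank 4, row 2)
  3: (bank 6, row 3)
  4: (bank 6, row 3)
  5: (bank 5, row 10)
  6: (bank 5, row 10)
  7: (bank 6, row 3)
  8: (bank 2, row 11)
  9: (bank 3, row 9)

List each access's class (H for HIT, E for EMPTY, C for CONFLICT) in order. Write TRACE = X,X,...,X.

step 0: bank4 2->2 [HIT]
step 1: bank5 None->10 [EMPTY]
step 2: bank4 2->2 [HIT]
step 3: bank6 10->3 [CONFLICT]
step 4: bank6 3->3 [HIT]
step 5: bank5 10->10 [HIT]
step 6: bank5 10->10 [HIT]
step 7: bank6 3->3 [HIT]
step 8: bank2 None->11 [EMPTY]
step 9: bank3 None->9 [EMPTY]

TRACE = H,E,H,C,H,H,H,H,E,E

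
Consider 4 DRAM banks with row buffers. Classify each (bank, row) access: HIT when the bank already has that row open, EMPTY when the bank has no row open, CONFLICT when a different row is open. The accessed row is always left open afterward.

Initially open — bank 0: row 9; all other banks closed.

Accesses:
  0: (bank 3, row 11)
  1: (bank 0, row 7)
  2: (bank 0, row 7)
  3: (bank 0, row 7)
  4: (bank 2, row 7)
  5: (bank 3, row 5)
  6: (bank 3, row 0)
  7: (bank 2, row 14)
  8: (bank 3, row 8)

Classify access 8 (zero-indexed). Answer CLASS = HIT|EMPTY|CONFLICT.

#0 (3,11) E
#1 (0,7) C  (was 9)
#2 (0,7) H  (was 7)
#3 (0,7) H  (was 7)
#4 (2,7) E
#5 (3,5) C  (was 11)
#6 (3,0) C  (was 5)
#7 (2,14) C  (was 7)
#8 (3,8) C  (was 0)

CLASS = CONFLICT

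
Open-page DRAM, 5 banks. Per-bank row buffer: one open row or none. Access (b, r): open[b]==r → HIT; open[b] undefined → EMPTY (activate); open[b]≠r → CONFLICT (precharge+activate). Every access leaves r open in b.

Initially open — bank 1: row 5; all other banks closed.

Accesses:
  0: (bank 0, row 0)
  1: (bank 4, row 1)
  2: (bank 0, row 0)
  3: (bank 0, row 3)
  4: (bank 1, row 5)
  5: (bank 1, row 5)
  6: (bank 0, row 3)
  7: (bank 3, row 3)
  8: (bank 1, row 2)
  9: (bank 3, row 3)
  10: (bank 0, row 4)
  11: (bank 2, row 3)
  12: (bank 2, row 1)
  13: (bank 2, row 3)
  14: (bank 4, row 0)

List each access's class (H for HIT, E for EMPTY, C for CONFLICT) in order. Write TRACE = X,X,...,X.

TRACE = E,E,H,C,H,H,H,E,C,H,C,E,C,C,C

0: bank 0 row 0 — prev None → EMPTY
1: bank 4 row 1 — prev None → EMPTY
2: bank 0 row 0 — prev 0 → HIT
3: bank 0 row 3 — prev 0 → CONFLICT
4: bank 1 row 5 — prev 5 → HIT
5: bank 1 row 5 — prev 5 → HIT
6: bank 0 row 3 — prev 3 → HIT
7: bank 3 row 3 — prev None → EMPTY
8: bank 1 row 2 — prev 5 → CONFLICT
9: bank 3 row 3 — prev 3 → HIT
10: bank 0 row 4 — prev 3 → CONFLICT
11: bank 2 row 3 — prev None → EMPTY
12: bank 2 row 1 — prev 3 → CONFLICT
13: bank 2 row 3 — prev 1 → CONFLICT
14: bank 4 row 0 — prev 1 → CONFLICT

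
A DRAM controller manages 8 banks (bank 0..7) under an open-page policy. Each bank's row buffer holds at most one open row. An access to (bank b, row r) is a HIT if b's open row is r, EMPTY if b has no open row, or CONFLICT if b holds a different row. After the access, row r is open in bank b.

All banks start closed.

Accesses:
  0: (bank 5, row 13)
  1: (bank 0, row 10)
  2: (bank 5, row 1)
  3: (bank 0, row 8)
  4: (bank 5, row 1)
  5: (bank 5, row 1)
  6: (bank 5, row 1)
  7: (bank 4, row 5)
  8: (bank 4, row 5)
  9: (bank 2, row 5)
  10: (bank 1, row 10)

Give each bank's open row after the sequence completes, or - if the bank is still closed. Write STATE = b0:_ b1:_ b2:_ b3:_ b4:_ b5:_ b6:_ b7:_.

#0 (5,13) E
#1 (0,10) E
#2 (5,1) C  (was 13)
#3 (0,8) C  (was 10)
#4 (5,1) H  (was 1)
#5 (5,1) H  (was 1)
#6 (5,1) H  (was 1)
#7 (4,5) E
#8 (4,5) H  (was 5)
#9 (2,5) E
#10 (1,10) E

STATE = b0:8 b1:10 b2:5 b3:- b4:5 b5:1 b6:- b7:-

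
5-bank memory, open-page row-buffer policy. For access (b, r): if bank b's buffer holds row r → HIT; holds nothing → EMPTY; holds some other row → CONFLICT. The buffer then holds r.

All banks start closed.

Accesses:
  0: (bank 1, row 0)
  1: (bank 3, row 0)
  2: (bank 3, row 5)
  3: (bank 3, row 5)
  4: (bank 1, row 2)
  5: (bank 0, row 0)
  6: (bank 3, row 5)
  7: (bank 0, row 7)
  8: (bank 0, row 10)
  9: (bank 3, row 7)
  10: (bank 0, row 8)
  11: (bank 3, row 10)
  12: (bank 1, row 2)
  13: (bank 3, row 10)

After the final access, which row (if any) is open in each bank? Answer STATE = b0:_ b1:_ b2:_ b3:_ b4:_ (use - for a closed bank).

STATE = b0:8 b1:2 b2:- b3:10 b4:-

#0 (1,0) E
#1 (3,0) E
#2 (3,5) C  (was 0)
#3 (3,5) H  (was 5)
#4 (1,2) C  (was 0)
#5 (0,0) E
#6 (3,5) H  (was 5)
#7 (0,7) C  (was 0)
#8 (0,10) C  (was 7)
#9 (3,7) C  (was 5)
#10 (0,8) C  (was 10)
#11 (3,10) C  (was 7)
#12 (1,2) H  (was 2)
#13 (3,10) H  (was 10)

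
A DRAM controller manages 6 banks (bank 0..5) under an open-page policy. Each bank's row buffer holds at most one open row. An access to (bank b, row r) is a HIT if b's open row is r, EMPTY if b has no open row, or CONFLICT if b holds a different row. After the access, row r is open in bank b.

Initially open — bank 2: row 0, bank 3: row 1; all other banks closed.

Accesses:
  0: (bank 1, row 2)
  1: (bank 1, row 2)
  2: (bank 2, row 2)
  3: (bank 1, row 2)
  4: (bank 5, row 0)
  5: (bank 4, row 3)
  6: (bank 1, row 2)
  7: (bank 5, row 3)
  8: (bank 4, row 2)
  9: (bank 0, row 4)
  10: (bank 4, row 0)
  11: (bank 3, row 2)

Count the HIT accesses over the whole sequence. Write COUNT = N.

COUNT = 3

step 0: bank1 None->2 [EMPTY]
step 1: bank1 2->2 [HIT]
step 2: bank2 0->2 [CONFLICT]
step 3: bank1 2->2 [HIT]
step 4: bank5 None->0 [EMPTY]
step 5: bank4 None->3 [EMPTY]
step 6: bank1 2->2 [HIT]
step 7: bank5 0->3 [CONFLICT]
step 8: bank4 3->2 [CONFLICT]
step 9: bank0 None->4 [EMPTY]
step 10: bank4 2->0 [CONFLICT]
step 11: bank3 1->2 [CONFLICT]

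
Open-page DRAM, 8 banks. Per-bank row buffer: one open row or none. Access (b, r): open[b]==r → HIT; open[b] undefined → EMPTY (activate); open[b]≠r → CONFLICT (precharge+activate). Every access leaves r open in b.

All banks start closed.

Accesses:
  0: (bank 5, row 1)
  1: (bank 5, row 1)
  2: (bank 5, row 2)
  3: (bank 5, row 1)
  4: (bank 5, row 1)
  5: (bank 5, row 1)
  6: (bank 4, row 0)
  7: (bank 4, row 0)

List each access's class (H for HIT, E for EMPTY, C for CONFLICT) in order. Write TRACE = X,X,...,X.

#0 (5,1) E
#1 (5,1) H  (was 1)
#2 (5,2) C  (was 1)
#3 (5,1) C  (was 2)
#4 (5,1) H  (was 1)
#5 (5,1) H  (was 1)
#6 (4,0) E
#7 (4,0) H  (was 0)

TRACE = E,H,C,C,H,H,E,H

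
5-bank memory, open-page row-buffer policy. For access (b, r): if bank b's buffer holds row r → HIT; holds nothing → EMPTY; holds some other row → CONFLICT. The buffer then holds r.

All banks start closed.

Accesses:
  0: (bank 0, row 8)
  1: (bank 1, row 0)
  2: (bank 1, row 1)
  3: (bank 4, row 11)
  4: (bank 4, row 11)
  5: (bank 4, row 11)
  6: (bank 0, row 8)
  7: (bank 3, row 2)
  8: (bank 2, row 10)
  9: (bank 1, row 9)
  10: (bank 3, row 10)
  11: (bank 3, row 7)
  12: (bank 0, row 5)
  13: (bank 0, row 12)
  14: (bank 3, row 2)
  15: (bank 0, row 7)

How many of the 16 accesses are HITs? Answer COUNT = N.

COUNT = 3

0: bank 0 row 8 — prev None → EMPTY
1: bank 1 row 0 — prev None → EMPTY
2: bank 1 row 1 — prev 0 → CONFLICT
3: bank 4 row 11 — prev None → EMPTY
4: bank 4 row 11 — prev 11 → HIT
5: bank 4 row 11 — prev 11 → HIT
6: bank 0 row 8 — prev 8 → HIT
7: bank 3 row 2 — prev None → EMPTY
8: bank 2 row 10 — prev None → EMPTY
9: bank 1 row 9 — prev 1 → CONFLICT
10: bank 3 row 10 — prev 2 → CONFLICT
11: bank 3 row 7 — prev 10 → CONFLICT
12: bank 0 row 5 — prev 8 → CONFLICT
13: bank 0 row 12 — prev 5 → CONFLICT
14: bank 3 row 2 — prev 7 → CONFLICT
15: bank 0 row 7 — prev 12 → CONFLICT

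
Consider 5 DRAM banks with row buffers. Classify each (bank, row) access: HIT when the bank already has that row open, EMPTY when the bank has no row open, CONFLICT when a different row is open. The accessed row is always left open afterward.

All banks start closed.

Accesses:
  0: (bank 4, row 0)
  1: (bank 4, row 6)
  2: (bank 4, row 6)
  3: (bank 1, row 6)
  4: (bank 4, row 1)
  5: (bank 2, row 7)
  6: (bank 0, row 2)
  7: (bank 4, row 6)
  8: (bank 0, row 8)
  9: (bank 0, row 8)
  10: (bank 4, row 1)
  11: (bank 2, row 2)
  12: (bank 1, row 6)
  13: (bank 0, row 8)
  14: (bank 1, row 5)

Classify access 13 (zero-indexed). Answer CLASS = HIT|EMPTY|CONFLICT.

CLASS = HIT

  [0] b4 r0: no row ⇒ E
  [1] b4 r6: had r0 ⇒ C
  [2] b4 r6: had r6 ⇒ H
  [3] b1 r6: no row ⇒ E
  [4] b4 r1: had r6 ⇒ C
  [5] b2 r7: no row ⇒ E
  [6] b0 r2: no row ⇒ E
  [7] b4 r6: had r1 ⇒ C
  [8] b0 r8: had r2 ⇒ C
  [9] b0 r8: had r8 ⇒ H
  [10] b4 r1: had r6 ⇒ C
  [11] b2 r2: had r7 ⇒ C
  [12] b1 r6: had r6 ⇒ H
  [13] b0 r8: had r8 ⇒ H
  [14] b1 r5: had r6 ⇒ C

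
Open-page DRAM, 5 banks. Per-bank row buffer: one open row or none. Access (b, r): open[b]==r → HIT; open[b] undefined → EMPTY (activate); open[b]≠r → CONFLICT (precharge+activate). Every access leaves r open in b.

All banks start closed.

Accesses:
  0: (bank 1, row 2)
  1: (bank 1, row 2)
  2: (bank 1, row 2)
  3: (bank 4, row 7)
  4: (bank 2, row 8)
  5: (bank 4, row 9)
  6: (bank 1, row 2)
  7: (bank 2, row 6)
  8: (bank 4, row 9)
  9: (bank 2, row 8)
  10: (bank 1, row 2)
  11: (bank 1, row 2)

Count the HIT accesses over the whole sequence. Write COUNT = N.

#0 (1,2) E
#1 (1,2) H  (was 2)
#2 (1,2) H  (was 2)
#3 (4,7) E
#4 (2,8) E
#5 (4,9) C  (was 7)
#6 (1,2) H  (was 2)
#7 (2,6) C  (was 8)
#8 (4,9) H  (was 9)
#9 (2,8) C  (was 6)
#10 (1,2) H  (was 2)
#11 (1,2) H  (was 2)

COUNT = 6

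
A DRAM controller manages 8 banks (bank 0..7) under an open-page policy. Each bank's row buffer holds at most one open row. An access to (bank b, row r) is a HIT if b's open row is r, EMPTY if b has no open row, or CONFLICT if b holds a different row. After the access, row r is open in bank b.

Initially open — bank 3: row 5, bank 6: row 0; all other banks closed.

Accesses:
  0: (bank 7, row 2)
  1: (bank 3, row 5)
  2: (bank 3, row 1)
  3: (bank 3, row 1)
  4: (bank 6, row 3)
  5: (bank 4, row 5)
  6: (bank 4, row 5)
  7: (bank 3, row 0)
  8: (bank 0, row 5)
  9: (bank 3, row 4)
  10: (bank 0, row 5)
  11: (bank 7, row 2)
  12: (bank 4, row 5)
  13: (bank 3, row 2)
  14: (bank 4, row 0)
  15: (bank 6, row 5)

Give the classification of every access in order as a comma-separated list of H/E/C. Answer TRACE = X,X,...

step 0: bank7 None->2 [EMPTY]
step 1: bank3 5->5 [HIT]
step 2: bank3 5->1 [CONFLICT]
step 3: bank3 1->1 [HIT]
step 4: bank6 0->3 [CONFLICT]
step 5: bank4 None->5 [EMPTY]
step 6: bank4 5->5 [HIT]
step 7: bank3 1->0 [CONFLICT]
step 8: bank0 None->5 [EMPTY]
step 9: bank3 0->4 [CONFLICT]
step 10: bank0 5->5 [HIT]
step 11: bank7 2->2 [HIT]
step 12: bank4 5->5 [HIT]
step 13: bank3 4->2 [CONFLICT]
step 14: bank4 5->0 [CONFLICT]
step 15: bank6 3->5 [CONFLICT]

TRACE = E,H,C,H,C,E,H,C,E,C,H,H,H,C,C,C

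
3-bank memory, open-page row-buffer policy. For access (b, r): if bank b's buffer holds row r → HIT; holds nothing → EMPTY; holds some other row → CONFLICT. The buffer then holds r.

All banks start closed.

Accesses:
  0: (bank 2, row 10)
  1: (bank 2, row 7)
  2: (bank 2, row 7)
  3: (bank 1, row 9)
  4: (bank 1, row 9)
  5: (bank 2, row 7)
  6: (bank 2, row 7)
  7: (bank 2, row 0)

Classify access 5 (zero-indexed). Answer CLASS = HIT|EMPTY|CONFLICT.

  [0] b2 r10: no row ⇒ E
  [1] b2 r7: had r10 ⇒ C
  [2] b2 r7: had r7 ⇒ H
  [3] b1 r9: no row ⇒ E
  [4] b1 r9: had r9 ⇒ H
  [5] b2 r7: had r7 ⇒ H
  [6] b2 r7: had r7 ⇒ H
  [7] b2 r0: had r7 ⇒ C

CLASS = HIT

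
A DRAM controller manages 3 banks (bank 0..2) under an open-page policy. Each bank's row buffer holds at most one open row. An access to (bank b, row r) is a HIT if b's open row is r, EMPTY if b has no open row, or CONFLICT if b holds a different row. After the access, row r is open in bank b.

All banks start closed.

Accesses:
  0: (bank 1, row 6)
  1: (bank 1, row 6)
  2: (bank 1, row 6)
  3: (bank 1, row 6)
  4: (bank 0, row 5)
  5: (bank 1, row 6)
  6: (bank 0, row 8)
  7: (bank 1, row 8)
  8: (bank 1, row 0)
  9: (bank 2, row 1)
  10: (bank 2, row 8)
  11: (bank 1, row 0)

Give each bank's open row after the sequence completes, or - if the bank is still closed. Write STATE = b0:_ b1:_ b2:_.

0: bank 1 row 6 — prev None → EMPTY
1: bank 1 row 6 — prev 6 → HIT
2: bank 1 row 6 — prev 6 → HIT
3: bank 1 row 6 — prev 6 → HIT
4: bank 0 row 5 — prev None → EMPTY
5: bank 1 row 6 — prev 6 → HIT
6: bank 0 row 8 — prev 5 → CONFLICT
7: bank 1 row 8 — prev 6 → CONFLICT
8: bank 1 row 0 — prev 8 → CONFLICT
9: bank 2 row 1 — prev None → EMPTY
10: bank 2 row 8 — prev 1 → CONFLICT
11: bank 1 row 0 — prev 0 → HIT

STATE = b0:8 b1:0 b2:8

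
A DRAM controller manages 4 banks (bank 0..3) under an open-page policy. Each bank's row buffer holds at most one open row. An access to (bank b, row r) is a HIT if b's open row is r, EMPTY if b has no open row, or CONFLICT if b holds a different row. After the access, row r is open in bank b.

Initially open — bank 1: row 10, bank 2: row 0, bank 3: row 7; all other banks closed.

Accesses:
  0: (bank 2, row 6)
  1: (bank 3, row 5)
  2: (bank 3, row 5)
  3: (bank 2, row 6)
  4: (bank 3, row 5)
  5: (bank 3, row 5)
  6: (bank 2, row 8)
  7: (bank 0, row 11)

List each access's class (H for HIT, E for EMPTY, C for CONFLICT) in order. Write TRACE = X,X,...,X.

TRACE = C,C,H,H,H,H,C,E

  [0] b2 r6: had r0 ⇒ C
  [1] b3 r5: had r7 ⇒ C
  [2] b3 r5: had r5 ⇒ H
  [3] b2 r6: had r6 ⇒ H
  [4] b3 r5: had r5 ⇒ H
  [5] b3 r5: had r5 ⇒ H
  [6] b2 r8: had r6 ⇒ C
  [7] b0 r11: no row ⇒ E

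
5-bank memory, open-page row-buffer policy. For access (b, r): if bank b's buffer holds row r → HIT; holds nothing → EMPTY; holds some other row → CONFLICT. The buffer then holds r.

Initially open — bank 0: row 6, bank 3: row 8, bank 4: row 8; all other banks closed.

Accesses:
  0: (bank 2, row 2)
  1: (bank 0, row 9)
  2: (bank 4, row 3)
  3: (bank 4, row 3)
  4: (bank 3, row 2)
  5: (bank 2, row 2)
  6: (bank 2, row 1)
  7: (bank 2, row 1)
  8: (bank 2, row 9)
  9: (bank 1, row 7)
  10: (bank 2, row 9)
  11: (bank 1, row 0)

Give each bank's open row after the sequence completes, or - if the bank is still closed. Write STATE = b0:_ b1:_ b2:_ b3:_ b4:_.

STATE = b0:9 b1:0 b2:9 b3:2 b4:3

step 0: bank2 None->2 [EMPTY]
step 1: bank0 6->9 [CONFLICT]
step 2: bank4 8->3 [CONFLICT]
step 3: bank4 3->3 [HIT]
step 4: bank3 8->2 [CONFLICT]
step 5: bank2 2->2 [HIT]
step 6: bank2 2->1 [CONFLICT]
step 7: bank2 1->1 [HIT]
step 8: bank2 1->9 [CONFLICT]
step 9: bank1 None->7 [EMPTY]
step 10: bank2 9->9 [HIT]
step 11: bank1 7->0 [CONFLICT]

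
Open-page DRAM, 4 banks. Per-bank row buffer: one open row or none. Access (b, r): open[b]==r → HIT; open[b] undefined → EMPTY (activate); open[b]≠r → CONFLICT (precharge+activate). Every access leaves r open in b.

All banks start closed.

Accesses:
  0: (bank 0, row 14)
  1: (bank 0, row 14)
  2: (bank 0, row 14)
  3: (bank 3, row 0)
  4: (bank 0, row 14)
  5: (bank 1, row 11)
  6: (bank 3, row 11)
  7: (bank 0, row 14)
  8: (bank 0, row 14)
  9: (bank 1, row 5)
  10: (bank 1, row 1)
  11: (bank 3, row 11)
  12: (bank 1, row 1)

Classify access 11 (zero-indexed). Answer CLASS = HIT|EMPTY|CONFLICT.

CLASS = HIT

step 0: bank0 None->14 [EMPTY]
step 1: bank0 14->14 [HIT]
step 2: bank0 14->14 [HIT]
step 3: bank3 None->0 [EMPTY]
step 4: bank0 14->14 [HIT]
step 5: bank1 None->11 [EMPTY]
step 6: bank3 0->11 [CONFLICT]
step 7: bank0 14->14 [HIT]
step 8: bank0 14->14 [HIT]
step 9: bank1 11->5 [CONFLICT]
step 10: bank1 5->1 [CONFLICT]
step 11: bank3 11->11 [HIT]
step 12: bank1 1->1 [HIT]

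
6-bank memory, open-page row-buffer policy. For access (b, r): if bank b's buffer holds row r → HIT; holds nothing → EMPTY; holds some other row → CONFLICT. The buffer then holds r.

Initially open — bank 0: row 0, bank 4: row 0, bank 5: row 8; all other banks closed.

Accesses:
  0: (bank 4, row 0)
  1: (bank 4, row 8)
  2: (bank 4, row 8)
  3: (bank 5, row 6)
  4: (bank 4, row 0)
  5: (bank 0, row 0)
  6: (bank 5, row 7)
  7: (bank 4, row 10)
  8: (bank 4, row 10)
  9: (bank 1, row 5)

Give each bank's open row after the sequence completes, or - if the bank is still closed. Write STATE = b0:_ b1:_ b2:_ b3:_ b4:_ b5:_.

#0 (4,0) H  (was 0)
#1 (4,8) C  (was 0)
#2 (4,8) H  (was 8)
#3 (5,6) C  (was 8)
#4 (4,0) C  (was 8)
#5 (0,0) H  (was 0)
#6 (5,7) C  (was 6)
#7 (4,10) C  (was 0)
#8 (4,10) H  (was 10)
#9 (1,5) E

STATE = b0:0 b1:5 b2:- b3:- b4:10 b5:7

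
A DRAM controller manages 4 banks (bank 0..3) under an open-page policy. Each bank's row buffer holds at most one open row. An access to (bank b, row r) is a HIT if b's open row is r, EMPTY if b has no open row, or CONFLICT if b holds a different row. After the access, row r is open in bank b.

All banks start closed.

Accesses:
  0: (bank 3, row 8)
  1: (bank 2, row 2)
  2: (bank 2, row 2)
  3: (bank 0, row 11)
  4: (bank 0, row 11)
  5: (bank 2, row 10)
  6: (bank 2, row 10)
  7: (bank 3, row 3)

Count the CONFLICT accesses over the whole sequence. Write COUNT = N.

COUNT = 2

0: bank 3 row 8 — prev None → EMPTY
1: bank 2 row 2 — prev None → EMPTY
2: bank 2 row 2 — prev 2 → HIT
3: bank 0 row 11 — prev None → EMPTY
4: bank 0 row 11 — prev 11 → HIT
5: bank 2 row 10 — prev 2 → CONFLICT
6: bank 2 row 10 — prev 10 → HIT
7: bank 3 row 3 — prev 8 → CONFLICT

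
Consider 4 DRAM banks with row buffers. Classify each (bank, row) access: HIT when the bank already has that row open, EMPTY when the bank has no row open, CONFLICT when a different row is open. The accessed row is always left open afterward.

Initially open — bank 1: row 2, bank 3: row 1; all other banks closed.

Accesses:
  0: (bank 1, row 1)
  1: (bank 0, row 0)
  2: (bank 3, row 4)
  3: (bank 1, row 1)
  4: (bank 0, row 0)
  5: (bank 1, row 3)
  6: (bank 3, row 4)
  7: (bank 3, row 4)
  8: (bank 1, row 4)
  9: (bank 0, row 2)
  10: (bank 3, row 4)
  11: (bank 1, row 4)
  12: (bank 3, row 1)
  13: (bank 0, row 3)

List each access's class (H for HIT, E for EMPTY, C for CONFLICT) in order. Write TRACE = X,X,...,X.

TRACE = C,E,C,H,H,C,H,H,C,C,H,H,C,C

#0 (1,1) C  (was 2)
#1 (0,0) E
#2 (3,4) C  (was 1)
#3 (1,1) H  (was 1)
#4 (0,0) H  (was 0)
#5 (1,3) C  (was 1)
#6 (3,4) H  (was 4)
#7 (3,4) H  (was 4)
#8 (1,4) C  (was 3)
#9 (0,2) C  (was 0)
#10 (3,4) H  (was 4)
#11 (1,4) H  (was 4)
#12 (3,1) C  (was 4)
#13 (0,3) C  (was 2)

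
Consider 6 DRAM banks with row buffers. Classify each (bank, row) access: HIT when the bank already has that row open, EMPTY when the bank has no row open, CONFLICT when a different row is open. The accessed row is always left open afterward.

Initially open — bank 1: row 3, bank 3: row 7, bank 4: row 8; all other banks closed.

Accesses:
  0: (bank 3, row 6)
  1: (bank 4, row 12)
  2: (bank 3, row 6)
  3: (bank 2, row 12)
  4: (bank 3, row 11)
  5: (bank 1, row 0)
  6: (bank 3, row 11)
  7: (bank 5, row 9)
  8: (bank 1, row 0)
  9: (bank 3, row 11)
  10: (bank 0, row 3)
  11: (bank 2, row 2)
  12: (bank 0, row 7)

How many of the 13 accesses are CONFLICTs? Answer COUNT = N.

  [0] b3 r6: had r7 ⇒ C
  [1] b4 r12: had r8 ⇒ C
  [2] b3 r6: had r6 ⇒ H
  [3] b2 r12: no row ⇒ E
  [4] b3 r11: had r6 ⇒ C
  [5] b1 r0: had r3 ⇒ C
  [6] b3 r11: had r11 ⇒ H
  [7] b5 r9: no row ⇒ E
  [8] b1 r0: had r0 ⇒ H
  [9] b3 r11: had r11 ⇒ H
  [10] b0 r3: no row ⇒ E
  [11] b2 r2: had r12 ⇒ C
  [12] b0 r7: had r3 ⇒ C

COUNT = 6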